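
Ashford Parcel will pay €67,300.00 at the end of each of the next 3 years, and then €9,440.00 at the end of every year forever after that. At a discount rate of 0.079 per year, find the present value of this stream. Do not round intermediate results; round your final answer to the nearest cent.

PV of 3-year annuity: €67,300.00 × [1 − (1+0.079)^−3] / 0.079 = 173752.05580
Perpetuity value at year 3: €9,440.00 / 0.079 = 119493.67089
PV of perpetuity: 119493.67089 / (1+0.079)^3 = 95121.91150
Total PV = 173752.05580 + 95121.91150 = 268873.96730

€268873.97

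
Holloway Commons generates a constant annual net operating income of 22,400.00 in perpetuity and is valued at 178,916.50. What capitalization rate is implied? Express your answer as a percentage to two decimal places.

P = C/r ⇒ r = C/P = 22,400.00/178,916.50 = 0.125198

12.52%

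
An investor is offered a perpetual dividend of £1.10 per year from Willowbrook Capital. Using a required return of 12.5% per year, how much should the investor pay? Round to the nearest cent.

Level perpetuity: PV = C / r = £1.10 / 0.125 = £8.80

£8.80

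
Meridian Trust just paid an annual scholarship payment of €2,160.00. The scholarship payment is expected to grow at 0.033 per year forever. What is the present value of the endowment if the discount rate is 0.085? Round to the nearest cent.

D₁ = D₀ × (1 + g) = €2,160.00 × 1.033 = €2,231.2800
Growing perpetuity: P = D₁ / (r − g) = €2,231.2800 / (0.085 − 0.033) = €42,909.23

€42909.23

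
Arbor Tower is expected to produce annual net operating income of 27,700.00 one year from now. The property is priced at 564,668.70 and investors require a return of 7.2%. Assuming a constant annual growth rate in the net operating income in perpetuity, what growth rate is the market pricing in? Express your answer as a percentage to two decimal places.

P = D₁/(r−g) ⇒ g = r − D₁/P = 0.072 − 27,700.00/564,668.70 = 0.022945

2.29%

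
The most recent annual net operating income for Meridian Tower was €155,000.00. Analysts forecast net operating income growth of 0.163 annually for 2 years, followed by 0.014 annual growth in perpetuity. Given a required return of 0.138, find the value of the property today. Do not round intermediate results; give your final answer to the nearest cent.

€1644091.61

D_1 = 180265.00000
D_2 = 209648.19500
Terminal value at year 2: TV = D_2×(1+g_2)/(r−g_2) = 212583.26973/0.124 = 1714381.20750
P_0 = D_1/(1+r)^1 + D_2/(1+r)^2 + TV/(1+r)^2
    = 158405.09666 + 161884.99773 + 1323801.51369 = 1644091.60808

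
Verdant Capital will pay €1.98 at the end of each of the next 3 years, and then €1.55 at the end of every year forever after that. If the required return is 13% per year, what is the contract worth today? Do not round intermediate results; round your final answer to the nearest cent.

PV of 3-year annuity: €1.98 × [1 − (1+0.13)^−3] / 0.13 = 4.67508
Perpetuity value at year 3: €1.55 / 0.13 = 11.92308
PV of perpetuity: 11.92308 / (1+0.13)^3 = 8.26329
Total PV = 4.67508 + 8.26329 = 12.93837

€12.94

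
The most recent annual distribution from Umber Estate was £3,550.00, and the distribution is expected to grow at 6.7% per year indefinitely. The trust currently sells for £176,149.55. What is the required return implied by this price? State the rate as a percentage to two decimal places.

D₁ = £3,550.00 × 1.067 = £3,787.8500
P = D₁/(r − g) ⇒ r = D₁/P + g = £3,787.8500/£176,149.55 + 0.067 = 0.021504 + 0.067 = 0.088504

8.85%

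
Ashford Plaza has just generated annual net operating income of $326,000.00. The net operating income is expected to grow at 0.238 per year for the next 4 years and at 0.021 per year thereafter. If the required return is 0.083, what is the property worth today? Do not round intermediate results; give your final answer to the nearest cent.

D_1 = 403588.00000
D_2 = 499641.94400
D_3 = 618556.72667
D_4 = 765773.22762
Terminal value at year 4: TV = D_4×(1+g_2)/(r−g_2) = 781854.46540/0.062 = 12610555.89355
P_0 = D_1/(1+r)^1 + D_2/(1+r)^2 + D_3/(1+r)^3 + D_4/(1+r)^4 + TV/(1+r)^4
    = 372657.43306 + 425992.52274 + 486960.98167 + 556655.30499 + 9166855.90963 = 11009122.15209

$11009122.15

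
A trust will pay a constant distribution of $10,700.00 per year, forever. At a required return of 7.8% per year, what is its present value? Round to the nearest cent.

$137179.49

Level perpetuity: PV = C / r = $10,700.00 / 0.078 = $137,179.49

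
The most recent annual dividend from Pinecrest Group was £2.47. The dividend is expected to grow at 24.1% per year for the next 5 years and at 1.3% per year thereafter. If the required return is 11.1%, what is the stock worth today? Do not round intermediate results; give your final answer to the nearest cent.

D_1 = 3.06527
D_2 = 3.80400
D_3 = 4.72076
D_4 = 5.85847
D_5 = 7.27036
Terminal value at year 5: TV = D_5×(1+g_2)/(r−g_2) = 7.36487/0.098 = 75.15177
P_0 = D_1/(1+r)^1 + D_2/(1+r)^2 + D_3/(1+r)^3 + D_4/(1+r)^4 + D_5/(1+r)^5 + TV/(1+r)^5
    = 2.75902 + 3.08186 + 3.44247 + 3.84528 + 4.29522 + 44.39857 = 61.82241

£61.82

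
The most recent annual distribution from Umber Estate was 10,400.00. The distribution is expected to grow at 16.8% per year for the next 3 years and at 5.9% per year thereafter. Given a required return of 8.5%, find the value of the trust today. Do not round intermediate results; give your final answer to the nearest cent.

564661.04

D_1 = 12147.20000
D_2 = 14187.92960
D_3 = 16571.50177
Terminal value at year 3: TV = D_3×(1+g_2)/(r−g_2) = 17549.22038/0.026 = 674970.01452
P_0 = D_1/(1+r)^1 + D_2/(1+r)^2 + D_3/(1+r)^3 + TV/(1+r)^3
    = 11195.57604 + 12052.01181 + 12973.96294 + 528439.49056 = 564661.04135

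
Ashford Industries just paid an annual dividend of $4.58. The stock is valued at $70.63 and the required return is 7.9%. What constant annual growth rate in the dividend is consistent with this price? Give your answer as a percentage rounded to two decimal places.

P = D₀(1+g)/(r−g) ⇒ P(r−g) = D₀(1+g) ⇒ g(P+D₀) = P·r − D₀
g = (P·r − D₀)/(P + D₀) = ($70.63×0.079 − $4.58) / ($70.63 + $4.58) = 0.013293

1.33%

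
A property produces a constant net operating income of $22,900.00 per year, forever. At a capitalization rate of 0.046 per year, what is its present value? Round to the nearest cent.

$497826.09

Level perpetuity: PV = C / r = $22,900.00 / 0.046 = $497,826.09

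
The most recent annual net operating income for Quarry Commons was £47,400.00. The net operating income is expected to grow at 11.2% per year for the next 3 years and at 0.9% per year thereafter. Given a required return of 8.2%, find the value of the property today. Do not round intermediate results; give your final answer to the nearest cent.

D_1 = 52708.80000
D_2 = 58612.18560
D_3 = 65176.75039
Terminal value at year 3: TV = D_3×(1+g_2)/(r−g_2) = 65763.34114/0.073 = 900867.68686
P_0 = D_1/(1+r)^1 + D_2/(1+r)^2 + D_3/(1+r)^3 + TV/(1+r)^3
    = 48714.23290 + 50064.90479 + 51453.02600 + 711179.49634 = 861411.66004

£861411.66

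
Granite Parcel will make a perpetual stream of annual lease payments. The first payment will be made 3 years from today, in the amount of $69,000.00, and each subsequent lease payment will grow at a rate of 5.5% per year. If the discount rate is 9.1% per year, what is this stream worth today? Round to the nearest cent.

$1610264.02

Value at end of year 2: C₁ / (r − g) = $69,000.00 / (0.091 − 0.055) = $1,916,666.6667
Discount to today: PV = $1,916,666.6667 / (1 + 0.091)^2 = $1,916,666.6667 / 1.190281 = $1,610,264.02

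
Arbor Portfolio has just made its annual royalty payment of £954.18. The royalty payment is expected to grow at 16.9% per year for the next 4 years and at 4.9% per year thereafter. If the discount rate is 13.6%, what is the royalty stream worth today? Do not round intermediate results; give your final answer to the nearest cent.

D_1 = 1115.43642
D_2 = 1303.94517
D_3 = 1524.31191
D_4 = 1781.92062
Terminal value at year 4: TV = D_4×(1+g_2)/(r−g_2) = 1869.23473/0.087 = 21485.45670
P_0 = D_1/(1+r)^1 + D_2/(1+r)^2 + D_3/(1+r)^3 + D_4/(1+r)^4 + TV/(1+r)^4
    = 981.89826 + 1010.42171 + 1039.77375 + 1069.97844 + 12901.23434 = 17003.30650

£17003.31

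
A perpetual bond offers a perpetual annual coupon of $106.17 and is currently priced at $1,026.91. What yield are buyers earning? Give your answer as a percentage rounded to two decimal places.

10.34%

P = C/r ⇒ r = C/P = $106.17/$1,026.91 = 0.103388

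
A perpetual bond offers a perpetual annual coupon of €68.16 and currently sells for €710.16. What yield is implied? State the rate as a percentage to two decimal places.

9.60%

P = C/r ⇒ r = C/P = €68.16/€710.16 = 0.095978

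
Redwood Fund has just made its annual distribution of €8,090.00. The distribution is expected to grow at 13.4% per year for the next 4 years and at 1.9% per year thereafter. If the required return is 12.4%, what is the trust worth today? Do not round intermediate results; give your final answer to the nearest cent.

€114429.22

D_1 = 9174.06000
D_2 = 10403.38404
D_3 = 11797.43750
D_4 = 13378.29413
Terminal value at year 4: TV = D_4×(1+g_2)/(r−g_2) = 13632.48171/0.105 = 129833.15919
P_0 = D_1/(1+r)^1 + D_2/(1+r)^2 + D_3/(1+r)^3 + D_4/(1+r)^4 + TV/(1+r)^4
    = 8161.97509 + 8234.59053 + 8307.85201 + 8381.76528 + 81343.03640 = 114429.21930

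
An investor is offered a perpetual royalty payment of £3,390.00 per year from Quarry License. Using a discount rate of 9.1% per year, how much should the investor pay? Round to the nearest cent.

£37252.75

Level perpetuity: PV = C / r = £3,390.00 / 0.091 = £37,252.75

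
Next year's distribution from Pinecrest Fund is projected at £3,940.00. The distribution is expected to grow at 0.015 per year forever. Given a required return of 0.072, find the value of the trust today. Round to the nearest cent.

Growing perpetuity: P = D₁ / (r − g) = £3,940.0000 / (0.072 − 0.015) = £69,122.81

£69122.81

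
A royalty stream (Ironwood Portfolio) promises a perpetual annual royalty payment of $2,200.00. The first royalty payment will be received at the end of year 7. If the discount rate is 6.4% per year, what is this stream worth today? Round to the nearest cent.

Value at end of year 6: C / r = $2,200.00 / 0.064 = $34,375.0000
Discount to today: PV = $34,375.0000 / (1 + 0.064)^6 = $34,375.0000 / 1.450941 = $23,691.52

$23691.52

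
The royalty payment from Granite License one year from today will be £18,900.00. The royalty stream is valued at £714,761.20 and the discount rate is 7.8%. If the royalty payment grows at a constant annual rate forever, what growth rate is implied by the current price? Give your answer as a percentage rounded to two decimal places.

P = D₁/(r−g) ⇒ g = r − D₁/P = 0.078 − £18,900.00/£714,761.20 = 0.051558

5.16%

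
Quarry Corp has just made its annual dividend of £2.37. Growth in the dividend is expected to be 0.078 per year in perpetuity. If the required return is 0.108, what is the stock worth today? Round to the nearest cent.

D₁ = D₀ × (1 + g) = £2.37 × 1.078 = £2.5549
Growing perpetuity: P = D₁ / (r − g) = £2.5549 / (0.108 − 0.078) = £85.16

£85.16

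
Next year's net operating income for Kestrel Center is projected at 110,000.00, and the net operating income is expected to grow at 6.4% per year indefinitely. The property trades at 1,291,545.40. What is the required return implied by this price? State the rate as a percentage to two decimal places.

P = D₁/(r − g) ⇒ r = D₁/P + g = 110,000.0000/1,291,545.40 + 0.064 = 0.085169 + 0.064 = 0.149169

14.92%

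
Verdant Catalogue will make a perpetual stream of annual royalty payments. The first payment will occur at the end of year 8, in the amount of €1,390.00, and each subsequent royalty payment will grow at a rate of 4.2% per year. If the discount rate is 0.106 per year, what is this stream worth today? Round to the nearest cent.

€10728.75

Value at end of year 7: C₁ / (r − g) = €1,390.00 / (0.106 − 0.042) = €21,718.7500
Discount to today: PV = €21,718.7500 / (1 + 0.106)^7 = €21,718.7500 / 2.024351 = €10,728.75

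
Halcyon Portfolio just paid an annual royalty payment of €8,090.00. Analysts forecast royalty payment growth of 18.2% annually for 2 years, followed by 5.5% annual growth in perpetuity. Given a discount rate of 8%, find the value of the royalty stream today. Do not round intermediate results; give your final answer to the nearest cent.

€427473.80

D_1 = 9562.38000
D_2 = 11302.73316
Terminal value at year 2: TV = D_2×(1+g_2)/(r−g_2) = 11924.38348/0.025 = 476975.33935
P_0 = D_1/(1+r)^1 + D_2/(1+r)^2 + TV/(1+r)^2
    = 8854.05556 + 9690.27191 + 408929.47475 = 427473.80222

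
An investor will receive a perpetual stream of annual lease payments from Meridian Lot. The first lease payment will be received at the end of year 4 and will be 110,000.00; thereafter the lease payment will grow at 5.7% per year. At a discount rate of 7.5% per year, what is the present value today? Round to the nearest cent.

4919203.48

Value at end of year 3: C₁ / (r − g) = 110,000.00 / (0.075 − 0.057) = 6,111,111.1111
Discount to today: PV = 6,111,111.1111 / (1 + 0.075)^3 = 6,111,111.1111 / 1.242297 = 4,919,203.48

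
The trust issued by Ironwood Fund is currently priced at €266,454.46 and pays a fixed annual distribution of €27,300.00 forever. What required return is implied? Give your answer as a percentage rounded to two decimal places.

P = C/r ⇒ r = C/P = €27,300.00/€266,454.46 = 0.102457

10.25%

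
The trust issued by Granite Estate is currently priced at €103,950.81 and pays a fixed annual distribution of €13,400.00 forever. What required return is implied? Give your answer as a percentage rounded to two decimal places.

12.89%

P = C/r ⇒ r = C/P = €13,400.00/€103,950.81 = 0.128907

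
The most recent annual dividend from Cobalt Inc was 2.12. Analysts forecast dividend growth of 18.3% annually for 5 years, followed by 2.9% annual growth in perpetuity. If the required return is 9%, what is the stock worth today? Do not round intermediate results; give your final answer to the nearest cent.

D_1 = 2.50796
D_2 = 2.96692
D_3 = 3.50986
D_4 = 4.15217
D_5 = 4.91201
Terminal value at year 5: TV = D_5×(1+g_2)/(r−g_2) = 5.05446/0.061 = 82.86004
P_0 = D_1/(1+r)^1 + D_2/(1+r)^2 + D_3/(1+r)^3 + D_4/(1+r)^4 + D_5/(1+r)^5 + TV/(1+r)^5
    = 2.30088 + 2.49719 + 2.71026 + 2.94150 + 3.19247 + 53.85334 = 67.49564

67.50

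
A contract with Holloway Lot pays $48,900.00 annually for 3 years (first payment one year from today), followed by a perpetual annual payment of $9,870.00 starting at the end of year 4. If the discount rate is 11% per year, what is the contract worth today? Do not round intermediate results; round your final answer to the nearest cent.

PV of 3-year annuity: $48,900.00 × [1 − (1+0.11)^−3] / 0.11 = 119497.64959
Perpetuity value at year 3: $9,870.00 / 0.11 = 89727.27273
PV of perpetuity: 89727.27273 / (1+0.11)^3 = 65607.80849
Total PV = 119497.64959 + 65607.80849 = 185105.45807

$185105.46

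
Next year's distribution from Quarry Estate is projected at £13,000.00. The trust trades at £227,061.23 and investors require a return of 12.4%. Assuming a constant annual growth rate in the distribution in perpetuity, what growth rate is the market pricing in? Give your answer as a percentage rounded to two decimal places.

P = D₁/(r−g) ⇒ g = r − D₁/P = 0.124 − £13,000.00/£227,061.23 = 0.066747

6.67%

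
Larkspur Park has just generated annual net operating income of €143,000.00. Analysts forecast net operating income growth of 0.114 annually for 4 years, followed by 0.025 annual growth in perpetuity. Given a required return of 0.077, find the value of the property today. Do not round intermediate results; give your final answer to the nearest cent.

€3849365.24

D_1 = 159302.00000
D_2 = 177462.42800
D_3 = 197693.14479
D_4 = 220230.16330
Terminal value at year 4: TV = D_4×(1+g_2)/(r−g_2) = 225735.91738/0.052 = 4341075.33425
P_0 = D_1/(1+r)^1 + D_2/(1+r)^2 + D_3/(1+r)^3 + D_4/(1+r)^4 + TV/(1+r)^4
    = 147912.72052 + 152994.21603 + 158250.28473 + 163686.92404 + 3226521.09879 = 3849365.24410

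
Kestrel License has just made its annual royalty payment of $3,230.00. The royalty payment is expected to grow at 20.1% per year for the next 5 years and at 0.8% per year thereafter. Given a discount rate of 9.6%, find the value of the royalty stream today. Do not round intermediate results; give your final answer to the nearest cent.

D_1 = 3879.23000
D_2 = 4658.95523
D_3 = 5595.40523
D_4 = 6720.08168
D_5 = 8070.81810
Terminal value at year 5: TV = D_5×(1+g_2)/(r−g_2) = 8135.38465/0.088 = 92447.55279
P_0 = D_1/(1+r)^1 + D_2/(1+r)^2 + D_3/(1+r)^3 + D_4/(1+r)^4 + D_5/(1+r)^5 + TV/(1+r)^5
    = 3539.44343 + 3878.53245 + 4250.10718 + 4657.27985 + 5103.46086 + 58457.82443 = 79886.64820

$79886.65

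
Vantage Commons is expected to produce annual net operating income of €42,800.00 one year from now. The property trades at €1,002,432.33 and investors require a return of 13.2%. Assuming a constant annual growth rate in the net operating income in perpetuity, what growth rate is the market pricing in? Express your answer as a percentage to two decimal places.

P = D₁/(r−g) ⇒ g = r − D₁/P = 0.132 − €42,800.00/€1,002,432.33 = 0.089304

8.93%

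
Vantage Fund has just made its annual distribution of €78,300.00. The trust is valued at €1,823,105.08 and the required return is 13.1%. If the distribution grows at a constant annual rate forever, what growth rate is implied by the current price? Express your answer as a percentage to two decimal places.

P = D₀(1+g)/(r−g) ⇒ P(r−g) = D₀(1+g) ⇒ g(P+D₀) = P·r − D₀
g = (P·r − D₀)/(P + D₀) = (€1,823,105.08×0.131 − €78,300.00) / (€1,823,105.08 + €78,300.00) = 0.084425

8.44%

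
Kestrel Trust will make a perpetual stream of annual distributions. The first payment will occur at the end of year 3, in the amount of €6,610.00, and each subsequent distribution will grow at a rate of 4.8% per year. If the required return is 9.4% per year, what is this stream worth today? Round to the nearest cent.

Value at end of year 2: C₁ / (r − g) = €6,610.00 / (0.094 − 0.048) = €143,695.6522
Discount to today: PV = €143,695.6522 / (1 + 0.094)^2 = €143,695.6522 / 1.196836 = €120,062.94

€120062.94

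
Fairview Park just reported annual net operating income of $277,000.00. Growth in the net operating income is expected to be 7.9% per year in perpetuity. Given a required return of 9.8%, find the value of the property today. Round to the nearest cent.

$15730684.21

D₁ = D₀ × (1 + g) = $277,000.00 × 1.079 = $298,883.0000
Growing perpetuity: P = D₁ / (r − g) = $298,883.0000 / (0.098 − 0.079) = $15,730,684.21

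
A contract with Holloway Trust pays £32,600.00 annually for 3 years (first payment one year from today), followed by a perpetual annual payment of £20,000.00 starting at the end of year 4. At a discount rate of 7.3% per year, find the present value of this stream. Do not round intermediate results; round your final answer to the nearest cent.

PV of 3-year annuity: £32,600.00 × [1 − (1+0.073)^−3] / 0.073 = 85085.93655
Perpetuity value at year 3: £20,000.00 / 0.073 = 273972.60274
PV of perpetuity: 273972.60274 / (1+0.073)^3 = 221772.64167
Total PV = 85085.93655 + 221772.64167 = 306858.57822

£306858.58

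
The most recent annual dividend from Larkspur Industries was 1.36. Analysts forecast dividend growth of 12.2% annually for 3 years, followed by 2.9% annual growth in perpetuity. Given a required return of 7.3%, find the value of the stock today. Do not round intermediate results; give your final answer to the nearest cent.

40.83

D_1 = 1.52592
D_2 = 1.71208
D_3 = 1.92096
Terminal value at year 3: TV = D_3×(1+g_2)/(r−g_2) = 1.97666/0.044 = 44.92418
P_0 = D_1/(1+r)^1 + D_2/(1+r)^2 + D_3/(1+r)^3 + TV/(1+r)^3
    = 1.42211 + 1.48705 + 1.55496 + 36.36478 = 40.82890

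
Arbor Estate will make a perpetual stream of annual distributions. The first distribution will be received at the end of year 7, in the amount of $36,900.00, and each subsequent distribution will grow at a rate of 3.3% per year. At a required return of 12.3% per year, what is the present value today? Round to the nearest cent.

Value at end of year 6: C₁ / (r − g) = $36,900.00 / (0.123 − 0.033) = $410,000.0000
Discount to today: PV = $410,000.0000 / (1 + 0.123)^6 = $410,000.0000 / 2.005758 = $204,411.50

$204411.50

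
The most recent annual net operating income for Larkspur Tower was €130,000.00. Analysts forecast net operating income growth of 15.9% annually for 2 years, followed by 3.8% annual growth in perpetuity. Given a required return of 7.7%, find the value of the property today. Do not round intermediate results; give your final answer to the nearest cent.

D_1 = 150670.00000
D_2 = 174626.53000
Terminal value at year 2: TV = D_2×(1+g_2)/(r−g_2) = 181262.33814/0.039 = 4647752.26000
P_0 = D_1/(1+r)^1 + D_2/(1+r)^2 + TV/(1+r)^2
    = 139897.86444 + 150549.32673 + 4006928.23440 = 4297375.42556

€4297375.43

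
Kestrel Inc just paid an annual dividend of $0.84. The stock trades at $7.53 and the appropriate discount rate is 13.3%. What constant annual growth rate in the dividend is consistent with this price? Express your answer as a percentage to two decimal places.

P = D₀(1+g)/(r−g) ⇒ P(r−g) = D₀(1+g) ⇒ g(P+D₀) = P·r − D₀
g = (P·r − D₀)/(P + D₀) = ($7.53×0.133 − $0.84) / ($7.53 + $0.84) = 0.019294

1.93%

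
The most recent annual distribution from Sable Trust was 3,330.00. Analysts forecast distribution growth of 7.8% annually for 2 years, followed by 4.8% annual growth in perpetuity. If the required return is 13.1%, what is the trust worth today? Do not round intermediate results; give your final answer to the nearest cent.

D_1 = 3589.74000
D_2 = 3869.73972
Terminal value at year 2: TV = D_2×(1+g_2)/(r−g_2) = 4055.48723/0.083 = 48861.29189
P_0 = D_1/(1+r)^1 + D_2/(1+r)^2 + TV/(1+r)^2
    = 3173.95225 + 3025.21709 + 38197.92183 = 44397.09118

44397.09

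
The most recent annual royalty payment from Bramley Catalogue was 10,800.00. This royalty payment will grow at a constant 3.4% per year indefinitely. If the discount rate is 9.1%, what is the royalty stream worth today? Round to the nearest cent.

D₁ = D₀ × (1 + g) = 10,800.00 × 1.034 = 11,167.2000
Growing perpetuity: P = D₁ / (r − g) = 11,167.2000 / (0.091 − 0.034) = 195,915.79

195915.79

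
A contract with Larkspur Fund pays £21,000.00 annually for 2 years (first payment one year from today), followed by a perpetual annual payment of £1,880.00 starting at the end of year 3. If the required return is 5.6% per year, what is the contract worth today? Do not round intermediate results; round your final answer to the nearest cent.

£68823.38

PV of 2-year annuity: £21,000.00 × [1 − (1+0.056)^−2] / 0.056 = 38718.14738
Perpetuity value at year 2: £1,880.00 / 0.056 = 33571.42857
PV of perpetuity: 33571.42857 / (1+0.056)^2 = 30105.23252
Total PV = 38718.14738 + 30105.23252 = 68823.37990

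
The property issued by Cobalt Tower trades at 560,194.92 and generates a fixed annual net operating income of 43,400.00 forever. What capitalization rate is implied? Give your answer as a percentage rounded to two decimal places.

P = C/r ⇒ r = C/P = 43,400.00/560,194.92 = 0.077473

7.75%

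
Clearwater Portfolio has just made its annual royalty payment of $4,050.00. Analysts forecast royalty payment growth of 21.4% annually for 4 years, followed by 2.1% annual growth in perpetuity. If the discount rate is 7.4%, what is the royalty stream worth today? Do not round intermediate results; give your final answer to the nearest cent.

D_1 = 4916.70000
D_2 = 5968.87380
D_3 = 7246.21279
D_4 = 8796.90233
Terminal value at year 4: TV = D_4×(1+g_2)/(r−g_2) = 8981.63728/0.053 = 169464.85434
P_0 = D_1/(1+r)^1 + D_2/(1+r)^2 + D_3/(1+r)^3 + D_4/(1+r)^4 + TV/(1+r)^4
    = 4577.93296 + 5174.68400 + 5849.22381 + 6611.69247 + 127368.64165 = 149582.17489

$149582.17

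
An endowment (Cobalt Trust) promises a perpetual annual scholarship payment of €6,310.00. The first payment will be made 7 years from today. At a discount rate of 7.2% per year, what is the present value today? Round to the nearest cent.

€57746.83

Value at end of year 6: C / r = €6,310.00 / 0.072 = €87,638.8889
Discount to today: PV = €87,638.8889 / (1 + 0.072)^6 = €87,638.8889 / 1.517640 = €57,746.83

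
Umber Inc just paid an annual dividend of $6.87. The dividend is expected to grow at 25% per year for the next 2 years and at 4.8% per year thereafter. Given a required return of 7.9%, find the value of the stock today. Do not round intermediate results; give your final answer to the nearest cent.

D_1 = 8.58750
D_2 = 10.73438
Terminal value at year 2: TV = D_2×(1+g_2)/(r−g_2) = 11.24962/0.031 = 362.89113
P_0 = D_1/(1+r)^1 + D_2/(1+r)^2 + TV/(1+r)^2
    = 7.95876 + 9.22006 + 311.69760 = 328.87642

$328.88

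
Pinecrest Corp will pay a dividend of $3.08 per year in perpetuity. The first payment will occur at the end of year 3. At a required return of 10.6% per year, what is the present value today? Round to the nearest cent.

$23.75

Value at end of year 2: C / r = $3.08 / 0.106 = $29.0566
Discount to today: PV = $29.0566 / (1 + 0.106)^2 = $29.0566 / 1.223236 = $23.75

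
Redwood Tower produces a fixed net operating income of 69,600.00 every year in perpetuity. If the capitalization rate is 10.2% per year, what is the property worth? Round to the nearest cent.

Level perpetuity: PV = C / r = 69,600.00 / 0.102 = 682,352.94

682352.94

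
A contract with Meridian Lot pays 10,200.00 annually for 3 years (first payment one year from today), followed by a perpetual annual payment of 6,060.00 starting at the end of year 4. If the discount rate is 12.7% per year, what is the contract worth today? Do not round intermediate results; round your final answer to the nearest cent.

PV of 3-year annuity: 10,200.00 × [1 − (1+0.127)^−3] / 0.127 = 24206.97170
Perpetuity value at year 3: 6,060.00 / 0.127 = 47716.53543
PV of perpetuity: 47716.53543 / (1+0.127)^3 = 33334.74637
Total PV = 24206.97170 + 33334.74637 = 57541.71806

57541.72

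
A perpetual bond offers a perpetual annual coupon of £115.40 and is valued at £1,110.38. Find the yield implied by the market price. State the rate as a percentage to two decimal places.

10.39%

P = C/r ⇒ r = C/P = £115.40/£1,110.38 = 0.103928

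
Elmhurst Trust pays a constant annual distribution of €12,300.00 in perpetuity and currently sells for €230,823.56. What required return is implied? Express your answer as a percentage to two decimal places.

5.33%

P = C/r ⇒ r = C/P = €12,300.00/€230,823.56 = 0.053287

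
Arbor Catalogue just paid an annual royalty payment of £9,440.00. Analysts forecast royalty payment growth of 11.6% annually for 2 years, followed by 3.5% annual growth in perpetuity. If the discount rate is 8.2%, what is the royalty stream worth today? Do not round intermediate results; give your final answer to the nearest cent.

£240929.95

D_1 = 10535.04000
D_2 = 11757.10464
Terminal value at year 2: TV = D_2×(1+g_2)/(r−g_2) = 12168.60330/0.047 = 258906.45324
P_0 = D_1/(1+r)^1 + D_2/(1+r)^2 + TV/(1+r)^2
    = 9736.63586 + 10042.59299 + 221150.71805 = 240929.94691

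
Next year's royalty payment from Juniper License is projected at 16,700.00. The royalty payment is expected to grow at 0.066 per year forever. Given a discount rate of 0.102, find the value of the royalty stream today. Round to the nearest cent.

463888.89

Growing perpetuity: P = D₁ / (r − g) = 16,700.0000 / (0.102 − 0.066) = 463,888.89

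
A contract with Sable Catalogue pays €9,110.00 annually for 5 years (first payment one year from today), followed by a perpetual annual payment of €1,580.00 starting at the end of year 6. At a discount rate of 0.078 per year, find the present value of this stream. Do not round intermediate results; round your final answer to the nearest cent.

€50480.67

PV of 5-year annuity: €9,110.00 × [1 − (1+0.078)^−5] / 0.078 = 36566.13209
Perpetuity value at year 5: €1,580.00 / 0.078 = 20256.41026
PV of perpetuity: 20256.41026 / (1+0.078)^5 = 13914.53444
Total PV = 36566.13209 + 13914.53444 = 50480.66653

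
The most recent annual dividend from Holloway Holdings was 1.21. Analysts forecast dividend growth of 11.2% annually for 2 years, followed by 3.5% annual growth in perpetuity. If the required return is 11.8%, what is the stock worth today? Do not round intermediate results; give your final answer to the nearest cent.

17.33

D_1 = 1.34552
D_2 = 1.49622
Terminal value at year 2: TV = D_2×(1+g_2)/(r−g_2) = 1.54859/0.083 = 18.65766
P_0 = D_1/(1+r)^1 + D_2/(1+r)^2 + TV/(1+r)^2
    = 1.20351 + 1.19705 + 14.92704 = 17.32759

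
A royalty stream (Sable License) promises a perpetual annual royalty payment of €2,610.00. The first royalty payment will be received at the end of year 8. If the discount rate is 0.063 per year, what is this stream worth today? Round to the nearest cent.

Value at end of year 7: C / r = €2,610.00 / 0.063 = €41,428.5714
Discount to today: PV = €41,428.5714 / (1 + 0.063)^7 = €41,428.5714 / 1.533673 = €27,012.64

€27012.64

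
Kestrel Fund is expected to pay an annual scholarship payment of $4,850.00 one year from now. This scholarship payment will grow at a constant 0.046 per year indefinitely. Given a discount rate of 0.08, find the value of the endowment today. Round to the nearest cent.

Growing perpetuity: P = D₁ / (r − g) = $4,850.0000 / (0.08 − 0.046) = $142,647.06

$142647.06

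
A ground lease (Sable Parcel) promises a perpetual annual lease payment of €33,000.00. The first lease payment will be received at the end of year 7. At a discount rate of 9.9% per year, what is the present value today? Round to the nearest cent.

€189187.57

Value at end of year 6: C / r = €33,000.00 / 0.099 = €333,333.3333
Discount to today: PV = €333,333.3333 / (1 + 0.099)^6 = €333,333.3333 / 1.761920 = €189,187.57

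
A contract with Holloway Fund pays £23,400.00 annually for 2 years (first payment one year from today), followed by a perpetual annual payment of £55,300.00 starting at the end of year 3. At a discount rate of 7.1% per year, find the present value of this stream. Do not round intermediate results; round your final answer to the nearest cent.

£721277.30

PV of 2-year annuity: £23,400.00 × [1 − (1+0.071)^−2] / 0.071 = 42249.05649
Perpetuity value at year 2: £55,300.00 / 0.071 = 778873.23944
PV of perpetuity: 778873.23944 / (1+0.071)^2 = 679028.24697
Total PV = 42249.05649 + 679028.24697 = 721277.30346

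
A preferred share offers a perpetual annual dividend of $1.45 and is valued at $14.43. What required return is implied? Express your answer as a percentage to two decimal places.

P = C/r ⇒ r = C/P = $1.45/$14.43 = 0.100485

10.05%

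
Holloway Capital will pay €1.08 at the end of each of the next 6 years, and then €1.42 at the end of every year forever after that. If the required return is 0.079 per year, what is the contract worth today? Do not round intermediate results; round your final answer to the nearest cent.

PV of 6-year annuity: €1.08 × [1 − (1+0.079)^−6] / 0.079 = 5.00789
Perpetuity value at year 6: €1.42 / 0.079 = 17.97468
PV of perpetuity: 17.97468 / (1+0.079)^6 = 11.39023
Total PV = 5.00789 + 11.39023 = 16.39812

€16.40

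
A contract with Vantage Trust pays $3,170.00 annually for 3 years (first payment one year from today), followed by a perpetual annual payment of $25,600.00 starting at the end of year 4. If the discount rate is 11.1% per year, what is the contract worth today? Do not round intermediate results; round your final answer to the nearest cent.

PV of 3-year annuity: $3,170.00 × [1 − (1+0.111)^−3] / 0.111 = 7733.12236
Perpetuity value at year 3: $25,600.00 / 0.111 = 230630.63063
PV of perpetuity: 230630.63063 / (1+0.111)^3 = 168180.17874
Total PV = 7733.12236 + 168180.17874 = 175913.30110

$175913.30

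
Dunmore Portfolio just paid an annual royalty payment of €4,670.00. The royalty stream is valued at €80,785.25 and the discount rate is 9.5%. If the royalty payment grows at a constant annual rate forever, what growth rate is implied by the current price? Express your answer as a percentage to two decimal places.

3.52%

P = D₀(1+g)/(r−g) ⇒ P(r−g) = D₀(1+g) ⇒ g(P+D₀) = P·r − D₀
g = (P·r − D₀)/(P + D₀) = (€80,785.25×0.095 − €4,670.00) / (€80,785.25 + €4,670.00) = 0.035160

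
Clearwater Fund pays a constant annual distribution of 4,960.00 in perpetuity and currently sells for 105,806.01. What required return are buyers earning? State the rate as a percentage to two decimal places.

P = C/r ⇒ r = C/P = 4,960.00/105,806.01 = 0.046878

4.69%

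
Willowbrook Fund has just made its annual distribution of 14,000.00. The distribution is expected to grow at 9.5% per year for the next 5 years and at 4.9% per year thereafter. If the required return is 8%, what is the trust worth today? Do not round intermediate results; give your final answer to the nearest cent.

D_1 = 15330.00000
D_2 = 16786.35000
D_3 = 18381.05325
D_4 = 20127.25331
D_5 = 22039.34237
Terminal value at year 5: TV = D_5×(1+g_2)/(r−g_2) = 23119.27015/0.031 = 745782.90804
P_0 = D_1/(1+r)^1 + D_2/(1+r)^2 + D_3/(1+r)^3 + D_4/(1+r)^4 + D_5/(1+r)^5 + TV/(1+r)^5
    = 14194.44444 + 14391.58951 + 14591.47269 + 14794.13204 + 14999.60609 + 507567.31585 = 580538.56062

580538.56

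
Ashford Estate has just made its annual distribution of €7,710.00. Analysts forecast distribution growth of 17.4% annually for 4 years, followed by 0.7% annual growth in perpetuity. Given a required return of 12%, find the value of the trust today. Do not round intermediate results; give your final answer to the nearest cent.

D_1 = 9051.54000
D_2 = 10626.50796
D_3 = 12475.52035
D_4 = 14646.26089
Terminal value at year 4: TV = D_4×(1+g_2)/(r−g_2) = 14748.78471/0.113 = 130520.21868
P_0 = D_1/(1+r)^1 + D_2/(1+r)^2 + D_3/(1+r)^3 + D_4/(1+r)^4 + TV/(1+r)^4
    = 8081.73214 + 8471.38709 + 8879.82896 + 9307.96357 + 82947.95857 = 117688.87034

€117688.87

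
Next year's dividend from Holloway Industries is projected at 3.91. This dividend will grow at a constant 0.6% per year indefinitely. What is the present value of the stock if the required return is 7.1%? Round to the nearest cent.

Growing perpetuity: P = D₁ / (r − g) = 3.9100 / (0.071 − 0.006) = 60.15

60.15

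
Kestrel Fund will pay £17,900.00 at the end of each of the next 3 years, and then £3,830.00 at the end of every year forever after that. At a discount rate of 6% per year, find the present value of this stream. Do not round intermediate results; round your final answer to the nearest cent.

£101442.61

PV of 3-year annuity: £17,900.00 × [1 − (1+0.06)^−3] / 0.06 = 47846.91390
Perpetuity value at year 3: £3,830.00 / 0.06 = 63833.33333
PV of perpetuity: 63833.33333 / (1+0.06)^3 = 53595.69757
Total PV = 47846.91390 + 53595.69757 = 101442.61146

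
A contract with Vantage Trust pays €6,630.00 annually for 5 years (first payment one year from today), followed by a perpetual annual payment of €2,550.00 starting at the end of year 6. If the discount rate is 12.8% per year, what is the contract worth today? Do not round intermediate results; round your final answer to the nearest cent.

PV of 5-year annuity: €6,630.00 × [1 − (1+0.128)^−5] / 0.128 = 23433.48997
Perpetuity value at year 5: €2,550.00 / 0.128 = 19921.87500
PV of perpetuity: 19921.87500 / (1+0.128)^5 = 10908.99424
Total PV = 23433.48997 + 10908.99424 = 34342.48421

€34342.48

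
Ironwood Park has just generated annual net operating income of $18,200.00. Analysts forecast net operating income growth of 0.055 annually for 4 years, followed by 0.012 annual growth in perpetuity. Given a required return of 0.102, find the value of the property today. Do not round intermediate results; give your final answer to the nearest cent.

D_1 = 19201.00000
D_2 = 20257.05500
D_3 = 21371.19303
D_4 = 22546.60864
Terminal value at year 4: TV = D_4×(1+g_2)/(r−g_2) = 22817.16795/0.09 = 253524.08828
P_0 = D_1/(1+r)^1 + D_2/(1+r)^2 + D_3/(1+r)^3 + D_4/(1+r)^4 + TV/(1+r)^4
    = 17423.77495 + 16680.65570 + 15969.23027 + 15288.14695 + 171906.71901 = 237268.52689

$237268.53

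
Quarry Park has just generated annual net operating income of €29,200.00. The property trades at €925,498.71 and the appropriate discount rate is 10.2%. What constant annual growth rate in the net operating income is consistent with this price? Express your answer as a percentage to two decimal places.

6.83%

P = D₀(1+g)/(r−g) ⇒ P(r−g) = D₀(1+g) ⇒ g(P+D₀) = P·r − D₀
g = (P·r − D₀)/(P + D₀) = (€925,498.71×0.102 − €29,200.00) / (€925,498.71 + €29,200.00) = 0.068295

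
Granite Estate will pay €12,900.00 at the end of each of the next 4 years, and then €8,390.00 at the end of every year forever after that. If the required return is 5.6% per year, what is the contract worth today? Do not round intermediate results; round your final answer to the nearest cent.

PV of 4-year annuity: €12,900.00 × [1 − (1+0.056)^−4] / 0.056 = 45112.34936
Perpetuity value at year 4: €8,390.00 / 0.056 = 149821.42857
PV of perpetuity: 149821.42857 / (1+0.056)^4 = 120480.91608
Total PV = 45112.34936 + 120480.91608 = 165593.26544

€165593.27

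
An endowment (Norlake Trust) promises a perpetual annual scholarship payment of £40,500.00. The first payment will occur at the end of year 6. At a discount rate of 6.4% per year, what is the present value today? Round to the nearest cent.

Value at end of year 5: C / r = £40,500.00 / 0.064 = £632,812.5000
Discount to today: PV = £632,812.5000 / (1 + 0.064)^5 = £632,812.5000 / 1.363666 = £464,052.28

£464052.28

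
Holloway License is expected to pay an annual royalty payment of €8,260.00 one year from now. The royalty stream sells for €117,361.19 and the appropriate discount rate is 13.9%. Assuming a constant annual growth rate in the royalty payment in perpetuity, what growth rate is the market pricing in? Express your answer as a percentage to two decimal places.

6.86%

P = D₁/(r−g) ⇒ g = r − D₁/P = 0.139 − €8,260.00/€117,361.19 = 0.068619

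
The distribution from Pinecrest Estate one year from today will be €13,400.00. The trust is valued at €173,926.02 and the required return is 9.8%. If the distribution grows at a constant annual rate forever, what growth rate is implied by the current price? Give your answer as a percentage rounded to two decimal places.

P = D₁/(r−g) ⇒ g = r − D₁/P = 0.098 − €13,400.00/€173,926.02 = 0.020956

2.10%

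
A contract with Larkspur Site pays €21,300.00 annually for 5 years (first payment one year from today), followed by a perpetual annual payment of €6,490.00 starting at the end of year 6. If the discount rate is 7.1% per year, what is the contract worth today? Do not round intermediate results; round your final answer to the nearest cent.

€151970.13

PV of 5-year annuity: €21,300.00 × [1 − (1+0.071)^−5] / 0.071 = 87100.86322
Perpetuity value at year 5: €6,490.00 / 0.071 = 91408.45070
PV of perpetuity: 91408.45070 / (1+0.071)^5 = 64869.26750
Total PV = 87100.86322 + 64869.26750 = 151970.13072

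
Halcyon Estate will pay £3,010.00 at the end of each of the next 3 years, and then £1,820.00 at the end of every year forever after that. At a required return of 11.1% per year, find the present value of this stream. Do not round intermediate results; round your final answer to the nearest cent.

PV of 3-year annuity: £3,010.00 × [1 − (1+0.111)^−3] / 0.111 = 7342.80704
Perpetuity value at year 3: £1,820.00 / 0.111 = 16396.39640
PV of perpetuity: 16396.39640 / (1+0.111)^3 = 11956.55958
Total PV = 7342.80704 + 11956.55958 = 19299.36662

£19299.37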